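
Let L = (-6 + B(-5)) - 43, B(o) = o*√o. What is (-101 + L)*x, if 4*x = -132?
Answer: 4950 + 165*I*√5 ≈ 4950.0 + 368.95*I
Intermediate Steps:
B(o) = o^(3/2)
x = -33 (x = (¼)*(-132) = -33)
L = -49 - 5*I*√5 (L = (-6 + (-5)^(3/2)) - 43 = (-6 - 5*I*√5) - 43 = -49 - 5*I*√5 ≈ -49.0 - 11.18*I)
(-101 + L)*x = (-101 + (-49 - 5*I*√5))*(-33) = (-150 - 5*I*√5)*(-33) = 4950 + 165*I*√5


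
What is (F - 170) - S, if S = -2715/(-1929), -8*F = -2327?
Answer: 614541/5144 ≈ 119.47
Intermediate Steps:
F = 2327/8 (F = -⅛*(-2327) = 2327/8 ≈ 290.88)
S = 905/643 (S = -2715*(-1/1929) = 905/643 ≈ 1.4075)
(F - 170) - S = (2327/8 - 170) - 1*905/643 = 967/8 - 905/643 = 614541/5144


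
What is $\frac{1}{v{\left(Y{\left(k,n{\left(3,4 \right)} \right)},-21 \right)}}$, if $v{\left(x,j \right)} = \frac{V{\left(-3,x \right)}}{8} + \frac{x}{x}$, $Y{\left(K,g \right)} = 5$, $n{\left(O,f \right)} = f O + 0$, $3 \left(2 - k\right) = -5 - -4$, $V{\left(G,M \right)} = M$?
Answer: $\frac{8}{13} \approx 0.61539$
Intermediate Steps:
$k = \frac{7}{3}$ ($k = 2 - \frac{-5 - -4}{3} = 2 - \frac{-5 + 4}{3} = 2 - - \frac{1}{3} = 2 + \frac{1}{3} = \frac{7}{3} \approx 2.3333$)
$n{\left(O,f \right)} = O f$ ($n{\left(O,f \right)} = O f + 0 = O f$)
$v{\left(x,j \right)} = 1 + \frac{x}{8}$ ($v{\left(x,j \right)} = \frac{x}{8} + \frac{x}{x} = x \frac{1}{8} + 1 = \frac{x}{8} + 1 = 1 + \frac{x}{8}$)
$\frac{1}{v{\left(Y{\left(k,n{\left(3,4 \right)} \right)},-21 \right)}} = \frac{1}{1 + \frac{1}{8} \cdot 5} = \frac{1}{1 + \frac{5}{8}} = \frac{1}{\frac{13}{8}} = \frac{8}{13}$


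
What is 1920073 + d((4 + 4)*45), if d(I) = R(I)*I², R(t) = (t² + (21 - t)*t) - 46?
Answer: 975734473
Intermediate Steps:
R(t) = -46 + t² + t*(21 - t) (R(t) = (t² + t*(21 - t)) - 46 = -46 + t² + t*(21 - t))
d(I) = I²*(-46 + 21*I) (d(I) = (-46 + 21*I)*I² = I²*(-46 + 21*I))
1920073 + d((4 + 4)*45) = 1920073 + ((4 + 4)*45)²*(-46 + 21*((4 + 4)*45)) = 1920073 + (8*45)²*(-46 + 21*(8*45)) = 1920073 + 360²*(-46 + 21*360) = 1920073 + 129600*(-46 + 7560) = 1920073 + 129600*7514 = 1920073 + 973814400 = 975734473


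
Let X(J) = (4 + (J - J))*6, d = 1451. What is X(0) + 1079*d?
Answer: 1565653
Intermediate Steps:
X(J) = 24 (X(J) = (4 + 0)*6 = 4*6 = 24)
X(0) + 1079*d = 24 + 1079*1451 = 24 + 1565629 = 1565653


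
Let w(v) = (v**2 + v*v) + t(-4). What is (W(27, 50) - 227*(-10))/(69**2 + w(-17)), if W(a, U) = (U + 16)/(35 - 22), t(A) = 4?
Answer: 29576/69459 ≈ 0.42581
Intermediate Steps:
w(v) = 4 + 2*v**2 (w(v) = (v**2 + v*v) + 4 = (v**2 + v**2) + 4 = 2*v**2 + 4 = 4 + 2*v**2)
W(a, U) = 16/13 + U/13 (W(a, U) = (16 + U)/13 = (16 + U)*(1/13) = 16/13 + U/13)
(W(27, 50) - 227*(-10))/(69**2 + w(-17)) = ((16/13 + (1/13)*50) - 227*(-10))/(69**2 + (4 + 2*(-17)**2)) = ((16/13 + 50/13) + 2270)/(4761 + (4 + 2*289)) = (66/13 + 2270)/(4761 + (4 + 578)) = 29576/(13*(4761 + 582)) = (29576/13)/5343 = (29576/13)*(1/5343) = 29576/69459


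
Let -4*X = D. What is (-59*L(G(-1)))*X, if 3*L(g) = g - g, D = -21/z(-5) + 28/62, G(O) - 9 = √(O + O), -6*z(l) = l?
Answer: 0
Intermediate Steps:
z(l) = -l/6
G(O) = 9 + √2*√O (G(O) = 9 + √(O + O) = 9 + √(2*O) = 9 + √2*√O)
D = -3836/155 (D = -21/((-⅙*(-5))) + 28/62 = -21/⅚ + 28*(1/62) = -21*6/5 + 14/31 = -126/5 + 14/31 = -3836/155 ≈ -24.748)
L(g) = 0 (L(g) = (g - g)/3 = (⅓)*0 = 0)
X = 959/155 (X = -¼*(-3836/155) = 959/155 ≈ 6.1871)
(-59*L(G(-1)))*X = -59*0*(959/155) = 0*(959/155) = 0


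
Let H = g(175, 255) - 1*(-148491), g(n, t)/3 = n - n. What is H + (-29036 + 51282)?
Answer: 170737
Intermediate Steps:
g(n, t) = 0 (g(n, t) = 3*(n - n) = 3*0 = 0)
H = 148491 (H = 0 - 1*(-148491) = 0 + 148491 = 148491)
H + (-29036 + 51282) = 148491 + (-29036 + 51282) = 148491 + 22246 = 170737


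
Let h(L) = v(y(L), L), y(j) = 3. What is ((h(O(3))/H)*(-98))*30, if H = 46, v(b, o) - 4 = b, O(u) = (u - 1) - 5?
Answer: -10290/23 ≈ -447.39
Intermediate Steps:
O(u) = -6 + u (O(u) = (-1 + u) - 5 = -6 + u)
v(b, o) = 4 + b
h(L) = 7 (h(L) = 4 + 3 = 7)
((h(O(3))/H)*(-98))*30 = ((7/46)*(-98))*30 = -343/23*30 = -10290/23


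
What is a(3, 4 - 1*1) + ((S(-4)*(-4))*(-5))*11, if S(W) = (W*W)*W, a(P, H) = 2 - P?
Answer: -14081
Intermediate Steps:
S(W) = W³ (S(W) = W²*W = W³)
a(3, 4 - 1*1) + ((S(-4)*(-4))*(-5))*11 = (2 - 1*3) + (((-4)³*(-4))*(-5))*11 = (2 - 3) + (-64*(-4)*(-5))*11 = -1 + (256*(-5))*11 = -1 - 1280*11 = -1 - 14080 = -14081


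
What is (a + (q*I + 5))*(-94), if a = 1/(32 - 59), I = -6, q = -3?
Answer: -58280/27 ≈ -2158.5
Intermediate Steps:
a = -1/27 (a = 1/(-27) = -1/27 ≈ -0.037037)
(a + (q*I + 5))*(-94) = (-1/27 + (-3*(-6) + 5))*(-94) = (-1/27 + (18 + 5))*(-94) = (-1/27 + 23)*(-94) = (620/27)*(-94) = -58280/27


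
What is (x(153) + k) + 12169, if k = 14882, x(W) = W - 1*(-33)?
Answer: 27237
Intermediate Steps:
x(W) = 33 + W (x(W) = W + 33 = 33 + W)
(x(153) + k) + 12169 = ((33 + 153) + 14882) + 12169 = (186 + 14882) + 12169 = 15068 + 12169 = 27237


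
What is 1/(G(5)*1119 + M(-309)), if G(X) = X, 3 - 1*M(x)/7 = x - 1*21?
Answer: 1/7926 ≈ 0.00012617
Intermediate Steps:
M(x) = 168 - 7*x (M(x) = 21 - 7*(x - 1*21) = 21 - 7*(x - 21) = 21 - 7*(-21 + x) = 21 + (147 - 7*x) = 168 - 7*x)
1/(G(5)*1119 + M(-309)) = 1/(5*1119 + (168 - 7*(-309))) = 1/(5595 + (168 + 2163)) = 1/(5595 + 2331) = 1/7926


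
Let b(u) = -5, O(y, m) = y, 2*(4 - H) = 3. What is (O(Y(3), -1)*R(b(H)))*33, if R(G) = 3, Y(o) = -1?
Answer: -99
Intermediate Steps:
H = 5/2 (H = 4 - ½*3 = 4 - 3/2 = 5/2 ≈ 2.5000)
(O(Y(3), -1)*R(b(H)))*33 = -1*3*33 = -3*33 = -99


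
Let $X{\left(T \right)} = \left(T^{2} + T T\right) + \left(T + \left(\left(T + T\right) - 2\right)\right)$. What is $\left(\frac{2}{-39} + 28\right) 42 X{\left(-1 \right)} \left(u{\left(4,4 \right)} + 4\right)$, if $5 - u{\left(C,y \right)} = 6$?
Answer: $- \frac{137340}{13} \approx -10565.0$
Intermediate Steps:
$u{\left(C,y \right)} = -1$ ($u{\left(C,y \right)} = 5 - 6 = -1$)
$X{\left(T \right)} = -2 + 2 T^{2} + 3 T$ ($X{\left(T \right)} = \left(T^{2} + T^{2}\right) + \left(T + \left(2 T - 2\right)\right) = 2 T^{2} + \left(T + \left(-2 + 2 T\right)\right) = 2 T^{2} + \left(-2 + 3 T\right) = -2 + 2 T^{2} + 3 T$)
$\left(\frac{2}{-39} + 28\right) 42 X{\left(-1 \right)} \left(u{\left(4,4 \right)} + 4\right) = \left(\frac{2}{-39} + 28\right) 42 \left(-2 + 2 \left(-1\right)^{2} + 3 \left(-1\right)\right) \left(-1 + 4\right) = \left(2 \left(- \frac{1}{39}\right) + 28\right) 42 \left(-2 + 2 \cdot 1 - 3\right) 3 = \left(- \frac{2}{39} + 28\right) 42 \left(-2 + 2 - 3\right) 3 = \frac{1090}{39} \cdot 42 \left(\left(-3\right) 3\right) = \frac{15260}{13} \left(-9\right) = - \frac{137340}{13}$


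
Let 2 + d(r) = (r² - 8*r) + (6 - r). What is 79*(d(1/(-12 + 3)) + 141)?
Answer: 934333/81 ≈ 11535.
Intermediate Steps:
d(r) = 4 + r² - 9*r (d(r) = -2 + ((r² - 8*r) + (6 - r)) = -2 + (6 + r² - 9*r) = 4 + r² - 9*r)
79*(d(1/(-12 + 3)) + 141) = 79*((4 + (1/(-12 + 3))² - 9/(-12 + 3)) + 141) = 79*((4 + (1/(-9))² - 9/(-9)) + 141) = 79*((4 + (-⅑)² - 9*(-⅑)) + 141) = 79*((4 + 1/81 + 1) + 141) = 79*(406/81 + 141) = 79*(11827/81) = 934333/81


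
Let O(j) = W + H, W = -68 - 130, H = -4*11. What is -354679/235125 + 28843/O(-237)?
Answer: -624322063/5172750 ≈ -120.69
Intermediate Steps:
H = -44
W = -198
O(j) = -242 (O(j) = -198 - 44 = -242)
-354679/235125 + 28843/O(-237) = -354679/235125 + 28843/(-242) = -354679*1/235125 + 28843*(-1/242) = -354679/235125 - 28843/242 = -624322063/5172750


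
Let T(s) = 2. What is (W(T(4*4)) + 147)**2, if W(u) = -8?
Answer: 19321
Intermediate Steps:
(W(T(4*4)) + 147)**2 = (-8 + 147)**2 = 139**2 = 19321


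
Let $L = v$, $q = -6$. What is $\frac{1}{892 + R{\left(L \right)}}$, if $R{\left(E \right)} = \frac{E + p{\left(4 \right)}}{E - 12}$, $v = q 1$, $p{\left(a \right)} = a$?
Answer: $\frac{9}{8029} \approx 0.0011209$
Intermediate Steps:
$v = -6$ ($v = \left(-6\right) 1 = -6$)
$L = -6$
$R{\left(E \right)} = \frac{4 + E}{-12 + E}$ ($R{\left(E \right)} = \frac{E + 4}{E - 12} = \frac{4 + E}{-12 + E}$)
$\frac{1}{892 + R{\left(L \right)}} = \frac{1}{892 + \frac{4 - 6}{-12 - 6}} = \frac{1}{892 + \frac{1}{-18} \left(-2\right)} = \frac{1}{892 - - \frac{1}{9}} = \frac{1}{892 + \frac{1}{9}} = \frac{1}{\frac{8029}{9}} = \frac{9}{8029}$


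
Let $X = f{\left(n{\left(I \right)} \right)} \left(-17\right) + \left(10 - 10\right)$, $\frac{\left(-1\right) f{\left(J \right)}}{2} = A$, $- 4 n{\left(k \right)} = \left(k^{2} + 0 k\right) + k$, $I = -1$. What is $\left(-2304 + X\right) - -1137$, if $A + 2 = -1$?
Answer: $-1269$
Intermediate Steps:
$A = -3$ ($A = -2 - 1 = -3$)
$n{\left(k \right)} = - \frac{k}{4} - \frac{k^{2}}{4}$ ($n{\left(k \right)} = - \frac{\left(k^{2} + 0 k\right) + k}{4} = - \frac{\left(k^{2} + 0\right) + k}{4} = - \frac{k^{2} + k}{4} = - \frac{k + k^{2}}{4} = - \frac{k}{4} - \frac{k^{2}}{4}$)
$f{\left(J \right)} = 6$ ($f{\left(J \right)} = \left(-2\right) \left(-3\right) = 6$)
$X = -102$ ($X = 6 \left(-17\right) + \left(10 - 10\right) = -102 + \left(10 - 10\right) = -102 + 0 = -102$)
$\left(-2304 + X\right) - -1137 = \left(-2304 - 102\right) - -1137 = -2406 + 1137 = -1269$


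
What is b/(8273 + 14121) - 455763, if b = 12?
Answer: -5103178305/11197 ≈ -4.5576e+5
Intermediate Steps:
b/(8273 + 14121) - 455763 = 12/(8273 + 14121) - 455763 = 12/22394 - 455763 = (1/22394)*12 - 455763 = 6/11197 - 455763 = -5103178305/11197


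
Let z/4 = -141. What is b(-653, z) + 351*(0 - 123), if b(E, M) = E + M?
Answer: -44390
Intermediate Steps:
z = -564 (z = 4*(-141) = -564)
b(-653, z) + 351*(0 - 123) = (-653 - 564) + 351*(0 - 123) = -1217 + 351*(-123) = -1217 - 43173 = -44390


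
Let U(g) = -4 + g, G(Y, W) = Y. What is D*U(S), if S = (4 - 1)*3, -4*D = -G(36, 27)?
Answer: 45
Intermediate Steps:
D = 9 (D = -(-1)*36/4 = -1/4*(-36) = 9)
S = 9 (S = 3*3 = 9)
D*U(S) = 9*(-4 + 9) = 9*5 = 45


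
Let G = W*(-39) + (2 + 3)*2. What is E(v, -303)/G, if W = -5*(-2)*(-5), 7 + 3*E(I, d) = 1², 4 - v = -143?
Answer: -1/980 ≈ -0.0010204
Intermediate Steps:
v = 147 (v = 4 - 1*(-143) = 4 + 143 = 147)
E(I, d) = -2 (E(I, d) = -7/3 + (⅓)*1² = -7/3 + (⅓)*1 = -7/3 + ⅓ = -2)
W = -50 (W = 10*(-5) = -50)
G = 1960 (G = -50*(-39) + (2 + 3)*2 = 1950 + 5*2 = 1950 + 10 = 1960)
E(v, -303)/G = -2/1960 = -2*1/1960 = -1/980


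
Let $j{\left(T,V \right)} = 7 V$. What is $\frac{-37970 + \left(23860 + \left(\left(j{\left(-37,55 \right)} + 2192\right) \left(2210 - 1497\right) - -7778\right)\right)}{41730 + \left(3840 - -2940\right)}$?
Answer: $\frac{1831069}{48510} \approx 37.746$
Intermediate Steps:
$\frac{-37970 + \left(23860 + \left(\left(j{\left(-37,55 \right)} + 2192\right) \left(2210 - 1497\right) - -7778\right)\right)}{41730 + \left(3840 - -2940\right)} = \frac{-37970 - \left(-31638 - \left(7 \cdot 55 + 2192\right) \left(2210 - 1497\right)\right)}{41730 + \left(3840 - -2940\right)} = \frac{-37970 + \left(23860 + \left(\left(385 + 2192\right) 713 + 7778\right)\right)}{41730 + \left(3840 + 2940\right)} = \frac{-37970 + \left(23860 + \left(2577 \cdot 713 + 7778\right)\right)}{41730 + 6780} = \frac{-37970 + \left(23860 + \left(1837401 + 7778\right)\right)}{48510} = \left(-37970 + \left(23860 + 1845179\right)\right) \frac{1}{48510} = \left(-37970 + 1869039\right) \frac{1}{48510} = 1831069 \cdot \frac{1}{48510} = \frac{1831069}{48510}$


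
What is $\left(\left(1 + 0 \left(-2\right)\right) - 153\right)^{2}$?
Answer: $23104$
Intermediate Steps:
$\left(\left(1 + 0 \left(-2\right)\right) - 153\right)^{2} = \left(\left(1 + 0\right) - 153\right)^{2} = \left(1 - 153\right)^{2} = \left(-152\right)^{2} = 23104$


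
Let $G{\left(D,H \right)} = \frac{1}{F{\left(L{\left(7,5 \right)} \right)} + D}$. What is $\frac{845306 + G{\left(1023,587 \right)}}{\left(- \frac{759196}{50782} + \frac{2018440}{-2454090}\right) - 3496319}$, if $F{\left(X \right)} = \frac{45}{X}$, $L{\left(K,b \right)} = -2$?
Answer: $- \frac{3513258270485132684}{14531456113678166249} \approx -0.24177$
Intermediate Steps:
$G{\left(D,H \right)} = \frac{1}{- \frac{45}{2} + D}$ ($G{\left(D,H \right)} = \frac{1}{\frac{45}{-2} + D} = \frac{1}{45 \left(- \frac{1}{2}\right) + D} = \frac{1}{- \frac{45}{2} + D}$)
$\frac{845306 + G{\left(1023,587 \right)}}{\left(- \frac{759196}{50782} + \frac{2018440}{-2454090}\right) - 3496319} = \frac{845306 + \frac{2}{-45 + 2 \cdot 1023}}{\left(- \frac{759196}{50782} + \frac{2018440}{-2454090}\right) - 3496319} = \frac{845306 + \frac{2}{-45 + 2046}}{\left(\left(-759196\right) \frac{1}{50782} + 2018440 \left(- \frac{1}{2454090}\right)\right) - 3496319} = \frac{845306 + \frac{2}{2001}}{\left(- \frac{379598}{25391} - \frac{201844}{245409}\right) - 3496319} = \frac{845306 + 2 \cdot \frac{1}{2001}}{- \frac{98281786586}{6231179919} - 3496319} = \frac{845306 + \frac{2}{2001}}{- \frac{21786291025004747}{6231179919}} = \frac{1691457308}{2001} \left(- \frac{6231179919}{21786291025004747}\right) = - \frac{3513258270485132684}{14531456113678166249}$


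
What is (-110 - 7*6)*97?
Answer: -14744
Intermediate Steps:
(-110 - 7*6)*97 = (-110 - 42)*97 = -152*97 = -14744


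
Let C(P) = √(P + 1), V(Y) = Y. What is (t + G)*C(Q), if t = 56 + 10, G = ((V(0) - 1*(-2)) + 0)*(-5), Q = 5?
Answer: 56*√6 ≈ 137.17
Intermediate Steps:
C(P) = √(1 + P)
G = -10 (G = ((0 - 1*(-2)) + 0)*(-5) = ((0 + 2) + 0)*(-5) = (2 + 0)*(-5) = 2*(-5) = -10)
t = 66
(t + G)*C(Q) = (66 - 10)*√(1 + 5) = 56*√6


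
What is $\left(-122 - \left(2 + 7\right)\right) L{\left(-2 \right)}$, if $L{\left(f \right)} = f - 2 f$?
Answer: $-262$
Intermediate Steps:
$L{\left(f \right)} = - f$
$\left(-122 - \left(2 + 7\right)\right) L{\left(-2 \right)} = \left(-122 - \left(2 + 7\right)\right) \left(\left(-1\right) \left(-2\right)\right) = \left(-122 - 9\right) 2 = \left(-131\right) 2 = -262$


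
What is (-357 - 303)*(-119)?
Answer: 78540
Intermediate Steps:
(-357 - 303)*(-119) = -660*(-119) = 78540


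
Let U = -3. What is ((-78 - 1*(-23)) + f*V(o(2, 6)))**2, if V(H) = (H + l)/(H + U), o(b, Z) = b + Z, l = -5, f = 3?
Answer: 70756/25 ≈ 2830.2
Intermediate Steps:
o(b, Z) = Z + b
V(H) = (-5 + H)/(-3 + H) (V(H) = (H - 5)/(H - 3) = (-5 + H)/(-3 + H))
((-78 - 1*(-23)) + f*V(o(2, 6)))**2 = ((-78 - 1*(-23)) + 3*((-5 + (6 + 2))/(-3 + (6 + 2))))**2 = ((-78 + 23) + 3*((-5 + 8)/(-3 + 8)))**2 = (-55 + 3*(3/5))**2 = (-55 + 9/5)**2 = (-266/5)**2 = 70756/25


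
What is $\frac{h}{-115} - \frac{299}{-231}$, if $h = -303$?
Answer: $\frac{104378}{26565} \approx 3.9292$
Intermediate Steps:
$\frac{h}{-115} - \frac{299}{-231} = - \frac{303}{-115} - \frac{299}{-231} = \left(-303\right) \left(- \frac{1}{115}\right) - - \frac{299}{231} = \frac{303}{115} + \frac{299}{231} = \frac{104378}{26565}$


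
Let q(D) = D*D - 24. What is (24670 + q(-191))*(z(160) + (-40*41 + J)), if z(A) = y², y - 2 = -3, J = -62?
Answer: -103977027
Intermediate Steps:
q(D) = -24 + D² (q(D) = D² - 24 = -24 + D²)
y = -1 (y = 2 - 3 = -1)
z(A) = 1 (z(A) = (-1)² = 1)
(24670 + q(-191))*(z(160) + (-40*41 + J)) = (24670 + (-24 + (-191)²))*(1 + (-40*41 - 62)) = (24670 + (-24 + 36481))*(1 + (-1640 - 62)) = (24670 + 36457)*(1 - 1702) = 61127*(-1701) = -103977027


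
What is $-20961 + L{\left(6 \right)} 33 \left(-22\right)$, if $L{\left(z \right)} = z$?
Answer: $-25317$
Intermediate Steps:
$-20961 + L{\left(6 \right)} 33 \left(-22\right) = -20961 + 6 \cdot 33 \left(-22\right) = -20961 + 198 \left(-22\right) = -20961 - 4356 = -25317$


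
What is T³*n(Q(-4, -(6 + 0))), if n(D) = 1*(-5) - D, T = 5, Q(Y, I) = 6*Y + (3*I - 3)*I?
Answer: -13375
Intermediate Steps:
Q(Y, I) = 6*Y + I*(-3 + 3*I) (Q(Y, I) = 6*Y + (-3 + 3*I)*I = 6*Y + I*(-3 + 3*I))
n(D) = -5 - D
T³*n(Q(-4, -(6 + 0))) = 5³*(-5 - (-(-3)*(6 + 0) + 3*(-(6 + 0))² + 6*(-4))) = 125*(-5 - (-(-3)*6 + 3*(-1*6)² - 24)) = 125*(-5 - (-3*(-6) + 3*(-6)² - 24)) = 125*(-5 - (18 + 3*36 - 24)) = 125*(-5 - (18 + 108 - 24)) = 125*(-5 - 1*102) = 125*(-5 - 102) = 125*(-107) = -13375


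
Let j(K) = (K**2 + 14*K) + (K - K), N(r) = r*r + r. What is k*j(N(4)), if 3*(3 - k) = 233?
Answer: -152320/3 ≈ -50773.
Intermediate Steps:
N(r) = r + r**2 (N(r) = r**2 + r = r + r**2)
j(K) = K**2 + 14*K (j(K) = (K**2 + 14*K) + 0 = K**2 + 14*K)
k = -224/3 (k = 3 - 1/3*233 = 3 - 233/3 = -224/3 ≈ -74.667)
k*j(N(4)) = -224*4*(1 + 4)*(14 + 4*(1 + 4))/3 = -224*4*5*(14 + 4*5)/3 = -4480*(14 + 20)/3 = -4480*34/3 = -224/3*680 = -152320/3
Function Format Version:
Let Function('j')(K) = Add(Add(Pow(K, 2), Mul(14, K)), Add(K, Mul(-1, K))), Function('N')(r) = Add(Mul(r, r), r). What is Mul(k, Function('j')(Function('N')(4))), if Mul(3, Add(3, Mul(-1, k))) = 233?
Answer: Rational(-152320, 3) ≈ -50773.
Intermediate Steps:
Function('N')(r) = Add(r, Pow(r, 2)) (Function('N')(r) = Add(Pow(r, 2), r) = Add(r, Pow(r, 2)))
Function('j')(K) = Add(Pow(K, 2), Mul(14, K)) (Function('j')(K) = Add(Add(Pow(K, 2), Mul(14, K)), 0) = Add(Pow(K, 2), Mul(14, K)))
k = Rational(-224, 3) (k = Add(3, Mul(Rational(-1, 3), 233)) = Add(3, Rational(-233, 3)) = Rational(-224, 3) ≈ -74.667)
Mul(k, Function('j')(Function('N')(4))) = Mul(Rational(-224, 3), Mul(Mul(4, Add(1, 4)), Add(14, Mul(4, Add(1, 4))))) = Mul(Rational(-224, 3), Mul(Mul(4, 5), Add(14, Mul(4, 5)))) = Mul(Rational(-224, 3), Mul(20, Add(14, 20))) = Mul(Rational(-224, 3), Mul(20, 34)) = Mul(Rational(-224, 3), 680) = Rational(-152320, 3)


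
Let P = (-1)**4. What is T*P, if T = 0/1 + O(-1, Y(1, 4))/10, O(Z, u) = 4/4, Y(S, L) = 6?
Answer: 1/10 ≈ 0.10000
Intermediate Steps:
O(Z, u) = 1 (O(Z, u) = 4*(1/4) = 1)
P = 1
T = 1/10 (T = 0/1 + 1/10 = 0*1 + 1*(1/10) = 0 + 1/10 = 1/10 ≈ 0.10000)
T*P = (1/10)*1 = 1/10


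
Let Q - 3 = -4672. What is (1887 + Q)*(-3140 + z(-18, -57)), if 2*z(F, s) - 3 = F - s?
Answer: 8677058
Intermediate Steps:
z(F, s) = 3/2 + F/2 - s/2 (z(F, s) = 3/2 + (F - s)/2 = 3/2 + (F/2 - s/2) = 3/2 + F/2 - s/2)
Q = -4669 (Q = 3 - 4672 = -4669)
(1887 + Q)*(-3140 + z(-18, -57)) = (1887 - 4669)*(-3140 + (3/2 + (1/2)*(-18) - 1/2*(-57))) = -2782*(-3140 + (3/2 - 9 + 57/2)) = -2782*(-3140 + 21) = -2782*(-3119) = 8677058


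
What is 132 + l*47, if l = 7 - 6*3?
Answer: -385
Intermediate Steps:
l = -11 (l = 7 - 18 = -11)
132 + l*47 = 132 - 11*47 = 132 - 517 = -385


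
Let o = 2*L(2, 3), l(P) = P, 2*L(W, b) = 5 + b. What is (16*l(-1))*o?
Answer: -128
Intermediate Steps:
L(W, b) = 5/2 + b/2 (L(W, b) = (5 + b)/2 = 5/2 + b/2)
o = 8 (o = 2*(5/2 + (1/2)*3) = 2*(5/2 + 3/2) = 2*4 = 8)
(16*l(-1))*o = (16*(-1))*8 = -16*8 = -128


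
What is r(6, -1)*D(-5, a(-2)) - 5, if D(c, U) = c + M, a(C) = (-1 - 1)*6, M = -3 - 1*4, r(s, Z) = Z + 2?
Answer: -17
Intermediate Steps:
r(s, Z) = 2 + Z
M = -7 (M = -3 - 4 = -7)
a(C) = -12 (a(C) = -2*6 = -12)
D(c, U) = -7 + c (D(c, U) = c - 7 = -7 + c)
r(6, -1)*D(-5, a(-2)) - 5 = (2 - 1)*(-7 - 5) - 5 = 1*(-12) - 5 = -12 - 5 = -17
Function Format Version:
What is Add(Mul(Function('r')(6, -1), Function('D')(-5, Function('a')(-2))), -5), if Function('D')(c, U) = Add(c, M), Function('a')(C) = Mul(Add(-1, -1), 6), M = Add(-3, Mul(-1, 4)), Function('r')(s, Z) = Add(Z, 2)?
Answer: -17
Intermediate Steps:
Function('r')(s, Z) = Add(2, Z)
M = -7 (M = Add(-3, -4) = -7)
Function('a')(C) = -12 (Function('a')(C) = Mul(-2, 6) = -12)
Function('D')(c, U) = Add(-7, c) (Function('D')(c, U) = Add(c, -7) = Add(-7, c))
Add(Mul(Function('r')(6, -1), Function('D')(-5, Function('a')(-2))), -5) = Add(Mul(Add(2, -1), Add(-7, -5)), -5) = Add(Mul(1, -12), -5) = Add(-12, -5) = -17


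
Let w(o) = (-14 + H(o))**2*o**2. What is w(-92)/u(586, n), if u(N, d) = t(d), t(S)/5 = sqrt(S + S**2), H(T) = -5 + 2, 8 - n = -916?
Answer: 1223048*sqrt(8547)/213675 ≈ 529.17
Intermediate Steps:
n = 924 (n = 8 - 1*(-916) = 8 + 916 = 924)
H(T) = -3
t(S) = 5*sqrt(S + S**2)
u(N, d) = 5*sqrt(d*(1 + d))
w(o) = 289*o**2 (w(o) = (-14 - 3)**2*o**2 = (-17)**2*o**2 = 289*o**2)
w(-92)/u(586, n) = (289*(-92)**2)/((5*sqrt(924*(1 + 924)))) = (289*8464)/((5*sqrt(924*925))) = 2446096/((5*sqrt(854700))) = 2446096/((5*(10*sqrt(8547)))) = 2446096/((50*sqrt(8547))) = 2446096*(sqrt(8547)/427350) = 1223048*sqrt(8547)/213675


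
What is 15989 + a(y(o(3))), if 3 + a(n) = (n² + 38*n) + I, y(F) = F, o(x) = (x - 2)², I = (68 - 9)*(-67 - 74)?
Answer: 7706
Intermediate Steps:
I = -8319 (I = 59*(-141) = -8319)
o(x) = (-2 + x)²
a(n) = -8322 + n² + 38*n (a(n) = -3 + ((n² + 38*n) - 8319) = -3 + (-8319 + n² + 38*n) = -8322 + n² + 38*n)
15989 + a(y(o(3))) = 15989 + (-8322 + ((-2 + 3)²)² + 38*(-2 + 3)²) = 15989 + (-8322 + (1²)² + 38*1²) = 15989 + (-8322 + 1² + 38*1) = 15989 + (-8322 + 1 + 38) = 15989 - 8283 = 7706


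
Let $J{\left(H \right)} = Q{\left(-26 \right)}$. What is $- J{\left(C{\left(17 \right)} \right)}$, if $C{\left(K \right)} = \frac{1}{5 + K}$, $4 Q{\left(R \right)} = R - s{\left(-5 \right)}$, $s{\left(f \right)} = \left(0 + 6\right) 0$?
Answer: $\frac{13}{2} \approx 6.5$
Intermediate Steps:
$s{\left(f \right)} = 0$ ($s{\left(f \right)} = 6 \cdot 0 = 0$)
$Q{\left(R \right)} = \frac{R}{4}$ ($Q{\left(R \right)} = \frac{R - 0}{4} = \frac{R + 0}{4} = \frac{R}{4}$)
$J{\left(H \right)} = - \frac{13}{2}$ ($J{\left(H \right)} = \frac{1}{4} \left(-26\right) = - \frac{13}{2}$)
$- J{\left(C{\left(17 \right)} \right)} = \left(-1\right) \left(- \frac{13}{2}\right) = \frac{13}{2}$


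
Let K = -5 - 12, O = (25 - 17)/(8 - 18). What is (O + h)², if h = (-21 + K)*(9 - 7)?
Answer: 147456/25 ≈ 5898.2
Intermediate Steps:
O = -⅘ (O = 8/(-10) = 8*(-⅒) = -⅘ ≈ -0.80000)
K = -17
h = -76 (h = (-21 - 17)*(9 - 7) = -38*2 = -76)
(O + h)² = (-⅘ - 76)² = (-384/5)² = 147456/25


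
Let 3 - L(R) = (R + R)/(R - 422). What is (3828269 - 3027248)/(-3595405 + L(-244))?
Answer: -266739993/1197269110 ≈ -0.22279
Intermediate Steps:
L(R) = 3 - 2*R/(-422 + R) (L(R) = 3 - (R + R)/(R - 422) = 3 - 2*R/(-422 + R))
(3828269 - 3027248)/(-3595405 + L(-244)) = (3828269 - 3027248)/(-3595405 + (-1266 - 244)/(-422 - 244)) = 801021/(-3595405 - 1510/(-666)) = 801021/(-3595405 - 1/666*(-1510)) = 801021/(-3595405 + 755/333) = 801021/(-1197269110/333) = 801021*(-333/1197269110) = -266739993/1197269110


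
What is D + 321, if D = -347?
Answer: -26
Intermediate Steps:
D + 321 = -347 + 321 = -26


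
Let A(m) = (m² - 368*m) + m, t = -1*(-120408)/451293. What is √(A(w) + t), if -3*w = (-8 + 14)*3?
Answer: √50650826831734/150431 ≈ 47.310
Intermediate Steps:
t = 40136/150431 (t = 120408*(1/451293) = 40136/150431 ≈ 0.26681)
w = -6 (w = -(-8 + 14)*3/3 = -2*3 = -⅓*18 = -6)
A(m) = m² - 367*m
√(A(w) + t) = √(-6*(-367 - 6) + 40136/150431) = √(-6*(-373) + 40136/150431) = √(2238 + 40136/150431) = √(336704714/150431) = √50650826831734/150431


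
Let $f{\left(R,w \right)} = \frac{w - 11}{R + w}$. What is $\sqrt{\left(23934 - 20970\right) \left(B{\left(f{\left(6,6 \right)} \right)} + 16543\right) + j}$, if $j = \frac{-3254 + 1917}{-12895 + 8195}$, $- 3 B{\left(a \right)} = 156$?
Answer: $\frac{\sqrt{10797442734439}}{470} \approx 6991.4$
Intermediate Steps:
$f{\left(R,w \right)} = \frac{-11 + w}{R + w}$
$B{\left(a \right)} = -52$ ($B{\left(a \right)} = \left(- \frac{1}{3}\right) 156 = -52$)
$j = \frac{1337}{4700}$ ($j = - \frac{1337}{-4700} = \left(-1337\right) \left(- \frac{1}{4700}\right) = \frac{1337}{4700} \approx 0.28447$)
$\sqrt{\left(23934 - 20970\right) \left(B{\left(f{\left(6,6 \right)} \right)} + 16543\right) + j} = \sqrt{\left(23934 - 20970\right) \left(-52 + 16543\right) + \frac{1337}{4700}} = \sqrt{2964 \cdot 16491 + \frac{1337}{4700}} = \sqrt{48879324 + \frac{1337}{4700}} = \sqrt{\frac{229732824137}{4700}} = \frac{\sqrt{10797442734439}}{470}$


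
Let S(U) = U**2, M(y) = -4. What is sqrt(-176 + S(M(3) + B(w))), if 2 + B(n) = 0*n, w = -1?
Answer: 2*I*sqrt(35) ≈ 11.832*I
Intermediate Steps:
B(n) = -2 (B(n) = -2 + 0*n = -2 + 0 = -2)
sqrt(-176 + S(M(3) + B(w))) = sqrt(-176 + (-4 - 2)**2) = sqrt(-176 + (-6)**2) = sqrt(-176 + 36) = sqrt(-140) = 2*I*sqrt(35)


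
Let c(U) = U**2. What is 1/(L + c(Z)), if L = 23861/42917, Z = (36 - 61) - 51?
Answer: 42917/247912453 ≈ 0.00017311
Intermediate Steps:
Z = -76 (Z = -25 - 51 = -76)
L = 23861/42917 (L = 23861*(1/42917) = 23861/42917 ≈ 0.55598)
1/(L + c(Z)) = 1/(23861/42917 + (-76)**2) = 1/(23861/42917 + 5776) = 1/(247912453/42917) = 42917/247912453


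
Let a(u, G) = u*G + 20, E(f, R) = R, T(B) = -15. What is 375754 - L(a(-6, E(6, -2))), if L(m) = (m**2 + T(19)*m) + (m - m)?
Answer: 375210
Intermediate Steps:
a(u, G) = 20 + G*u (a(u, G) = G*u + 20 = 20 + G*u)
L(m) = m**2 - 15*m (L(m) = (m**2 - 15*m) + (m - m) = (m**2 - 15*m) + 0 = m**2 - 15*m)
375754 - L(a(-6, E(6, -2))) = 375754 - (20 - 2*(-6))*(-15 + (20 - 2*(-6))) = 375754 - (20 + 12)*(-15 + (20 + 12)) = 375754 - 32*(-15 + 32) = 375754 - 32*17 = 375754 - 1*544 = 375754 - 544 = 375210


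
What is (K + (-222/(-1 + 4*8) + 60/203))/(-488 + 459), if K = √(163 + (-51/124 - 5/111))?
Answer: 43206/182497 - √7698380691/199578 ≈ -0.20288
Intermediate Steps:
K = √7698380691/6882 (K = √(163 + (-51*1/124 - 5*1/111)) = √(163 + (-51/124 - 5/111)) = √(163 - 6281/13764) = √(2237251/13764) = √7698380691/6882 ≈ 12.749)
(K + (-222/(-1 + 4*8) + 60/203))/(-488 + 459) = (√7698380691/6882 + (-222/(-1 + 4*8) + 60/203))/(-488 + 459) = (√7698380691/6882 + (-222/(-1 + 32) + 60*(1/203)))/(-29) = (√7698380691/6882 + (-222/31 + 60/203))*(-1/29) = (√7698380691/6882 - 43206/6293)*(-1/29) = (-43206/6293 + √7698380691/6882)*(-1/29) = 43206/182497 - √7698380691/199578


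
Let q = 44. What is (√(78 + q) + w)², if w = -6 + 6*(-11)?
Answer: (72 - √122)² ≈ 3715.5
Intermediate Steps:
w = -72 (w = -6 - 66 = -72)
(√(78 + q) + w)² = (√(78 + 44) - 72)² = (√122 - 72)² = (-72 + √122)²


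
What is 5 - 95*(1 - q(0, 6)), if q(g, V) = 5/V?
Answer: -65/6 ≈ -10.833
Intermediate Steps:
5 - 95*(1 - q(0, 6)) = 5 - 95*(1 - 5/6) = 5 - 95*(1 - 1*⅚) = 5 - 95*(1 - ⅚) = 5 - 95*⅙ = 5 - 95/6 = -65/6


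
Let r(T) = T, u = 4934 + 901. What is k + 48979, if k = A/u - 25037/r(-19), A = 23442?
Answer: 1858864376/36955 ≈ 50301.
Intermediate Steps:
u = 5835
k = 48845431/36955 (k = 23442/5835 - 25037/(-19) = 23442*(1/5835) - 25037*(-1/19) = 7814/1945 + 25037/19 = 48845431/36955 ≈ 1321.8)
k + 48979 = 48845431/36955 + 48979 = 1858864376/36955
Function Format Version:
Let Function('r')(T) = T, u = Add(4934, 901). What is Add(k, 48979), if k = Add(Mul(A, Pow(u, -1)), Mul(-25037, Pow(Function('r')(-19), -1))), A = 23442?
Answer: Rational(1858864376, 36955) ≈ 50301.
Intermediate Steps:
u = 5835
k = Rational(48845431, 36955) (k = Add(Mul(23442, Pow(5835, -1)), Mul(-25037, Pow(-19, -1))) = Add(Mul(23442, Rational(1, 5835)), Mul(-25037, Rational(-1, 19))) = Add(Rational(7814, 1945), Rational(25037, 19)) = Rational(48845431, 36955) ≈ 1321.8)
Add(k, 48979) = Add(Rational(48845431, 36955), 48979) = Rational(1858864376, 36955)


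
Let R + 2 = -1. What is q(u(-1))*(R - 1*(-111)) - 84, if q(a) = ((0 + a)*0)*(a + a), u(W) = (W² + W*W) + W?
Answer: -84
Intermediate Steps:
u(W) = W + 2*W² (u(W) = (W² + W²) + W = 2*W² + W = W + 2*W²)
R = -3 (R = -2 - 1 = -3)
q(a) = 0 (q(a) = (a*0)*(2*a) = 0*(2*a) = 0)
q(u(-1))*(R - 1*(-111)) - 84 = 0*(-3 - 1*(-111)) - 84 = 0*(-3 + 111) - 84 = 0*108 - 84 = 0 - 84 = -84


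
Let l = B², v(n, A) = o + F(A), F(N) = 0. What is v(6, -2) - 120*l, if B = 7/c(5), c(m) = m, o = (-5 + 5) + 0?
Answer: -1176/5 ≈ -235.20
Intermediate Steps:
o = 0 (o = 0 + 0 = 0)
B = 7/5 ≈ 1.4000
v(n, A) = 0 (v(n, A) = 0 + 0 = 0)
l = 49/25 (l = (7/5)² = 49/25 ≈ 1.9600)
v(6, -2) - 120*l = 0 - 120*49/25 = 0 - 1176/5 = -1176/5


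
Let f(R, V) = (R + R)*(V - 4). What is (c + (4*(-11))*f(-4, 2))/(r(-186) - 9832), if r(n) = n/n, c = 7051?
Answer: -6347/9831 ≈ -0.64561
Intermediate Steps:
f(R, V) = 2*R*(-4 + V) (f(R, V) = (2*R)*(-4 + V) = 2*R*(-4 + V))
r(n) = 1
(c + (4*(-11))*f(-4, 2))/(r(-186) - 9832) = (7051 + (4*(-11))*(2*(-4)*(-4 + 2)))/(1 - 9832) = (7051 - 88*(-4)*(-2))/(-9831) = (7051 - 44*16)*(-1/9831) = (7051 - 704)*(-1/9831) = 6347*(-1/9831) = -6347/9831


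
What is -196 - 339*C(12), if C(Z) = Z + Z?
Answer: -8332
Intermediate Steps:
C(Z) = 2*Z
-196 - 339*C(12) = -196 - 678*12 = -196 - 339*24 = -196 - 8136 = -8332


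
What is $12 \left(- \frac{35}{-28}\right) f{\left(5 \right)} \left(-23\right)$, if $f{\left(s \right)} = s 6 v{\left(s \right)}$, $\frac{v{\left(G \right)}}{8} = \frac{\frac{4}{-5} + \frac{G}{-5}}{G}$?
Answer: $29808$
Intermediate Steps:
$v{\left(G \right)} = \frac{8 \left(- \frac{4}{5} - \frac{G}{5}\right)}{G}$ ($v{\left(G \right)} = 8 \frac{\frac{4}{-5} + \frac{G}{-5}}{G} = 8 \frac{4 \left(- \frac{1}{5}\right) + G \left(- \frac{1}{5}\right)}{G} = 8 \frac{- \frac{4}{5} - \frac{G}{5}}{G} = \frac{8 \left(- \frac{4}{5} - \frac{G}{5}\right)}{G}$)
$f{\left(s \right)} = - \frac{192}{5} - \frac{48 s}{5}$ ($f{\left(s \right)} = s 6 \frac{8 \left(-4 - s\right)}{5 s} = 6 s \frac{8 \left(-4 - s\right)}{5 s} = - \frac{192}{5} - \frac{48 s}{5}$)
$12 \left(- \frac{35}{-28}\right) f{\left(5 \right)} \left(-23\right) = 12 \left(- \frac{35}{-28}\right) \left(- \frac{192}{5} - 48\right) \left(-23\right) = 12 \left(\left(-35\right) \left(- \frac{1}{28}\right)\right) \left(- \frac{192}{5} - 48\right) \left(-23\right) = 12 \cdot \frac{5}{4} \left(\left(- \frac{432}{5}\right) \left(-23\right)\right) = 15 \cdot \frac{9936}{5} = 29808$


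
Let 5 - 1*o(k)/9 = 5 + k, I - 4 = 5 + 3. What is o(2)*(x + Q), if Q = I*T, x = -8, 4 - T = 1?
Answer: -504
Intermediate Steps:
T = 3 (T = 4 - 1*1 = 4 - 1 = 3)
I = 12 (I = 4 + (5 + 3) = 4 + 8 = 12)
o(k) = -9*k (o(k) = 45 - 9*(5 + k) = 45 + (-45 - 9*k) = -9*k)
Q = 36 (Q = 12*3 = 36)
o(2)*(x + Q) = (-9*2)*(-8 + 36) = -18*28 = -504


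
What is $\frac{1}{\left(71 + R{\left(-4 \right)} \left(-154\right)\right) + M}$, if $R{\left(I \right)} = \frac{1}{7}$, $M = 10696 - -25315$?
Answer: $\frac{1}{36060} \approx 2.7732 \cdot 10^{-5}$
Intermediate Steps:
$M = 36011$ ($M = 10696 + 25315 = 36011$)
$R{\left(I \right)} = \frac{1}{7}$
$\frac{1}{\left(71 + R{\left(-4 \right)} \left(-154\right)\right) + M} = \frac{1}{\left(71 + \frac{1}{7} \left(-154\right)\right) + 36011} = \frac{1}{\left(71 - 22\right) + 36011} = \frac{1}{49 + 36011} = \frac{1}{36060}$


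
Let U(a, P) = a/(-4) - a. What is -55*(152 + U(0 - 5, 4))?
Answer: -34815/4 ≈ -8703.8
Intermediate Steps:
U(a, P) = -5*a/4 (U(a, P) = a*(-1/4) - a = -a/4 - a = -5*a/4)
-55*(152 + U(0 - 5, 4)) = -55*(152 - 5*(0 - 5)/4) = -55*(152 - 5/4*(-5)) = -55*(152 + 25/4) = -55*633/4 = -34815/4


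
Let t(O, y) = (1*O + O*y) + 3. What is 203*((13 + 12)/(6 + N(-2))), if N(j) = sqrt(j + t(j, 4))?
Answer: 2030/3 - 1015*I/3 ≈ 676.67 - 338.33*I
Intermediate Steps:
t(O, y) = 3 + O + O*y (t(O, y) = (O + O*y) + 3 = 3 + O + O*y)
N(j) = sqrt(3 + 6*j) (N(j) = sqrt(j + (3 + j + j*4)) = sqrt(j + (3 + j + 4*j)) = sqrt(j + (3 + 5*j)) = sqrt(3 + 6*j))
203*((13 + 12)/(6 + N(-2))) = 203*((13 + 12)/(6 + sqrt(3 + 6*(-2)))) = 203*(25/(6 + sqrt(3 - 12))) = 203*(25/(6 + sqrt(-9))) = 203*(25/(6 + 3*I)) = 203*(25*((6 - 3*I)/45)) = 203*(5*(6 - 3*I)/9) = 1015*(6 - 3*I)/9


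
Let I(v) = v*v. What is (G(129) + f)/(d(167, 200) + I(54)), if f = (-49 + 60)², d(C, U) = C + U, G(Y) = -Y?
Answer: -8/3283 ≈ -0.0024368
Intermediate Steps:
I(v) = v²
f = 121 (f = 11² = 121)
(G(129) + f)/(d(167, 200) + I(54)) = (-1*129 + 121)/((167 + 200) + 54²) = (-129 + 121)/(367 + 2916) = -8/3283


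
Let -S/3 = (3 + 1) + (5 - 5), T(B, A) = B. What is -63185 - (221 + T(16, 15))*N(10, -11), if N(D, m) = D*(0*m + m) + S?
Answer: -34271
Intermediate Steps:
S = -12 (S = -3*((3 + 1) + (5 - 5)) = -3*(4 + 0) = -3*4 = -12)
N(D, m) = -12 + D*m (N(D, m) = D*(0*m + m) - 12 = D*(0 + m) - 12 = D*m - 12 = -12 + D*m)
-63185 - (221 + T(16, 15))*N(10, -11) = -63185 - (221 + 16)*(-12 + 10*(-11)) = -63185 - 237*(-12 - 110) = -63185 - 237*(-122) = -63185 - 1*(-28914) = -63185 + 28914 = -34271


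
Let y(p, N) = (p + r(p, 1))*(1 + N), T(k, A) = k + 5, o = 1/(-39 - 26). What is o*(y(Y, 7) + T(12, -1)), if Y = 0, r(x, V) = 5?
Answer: -57/65 ≈ -0.87692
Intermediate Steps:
o = -1/65 (o = 1/(-65) = -1/65 ≈ -0.015385)
T(k, A) = 5 + k
y(p, N) = (1 + N)*(5 + p) (y(p, N) = (p + 5)*(1 + N) = (5 + p)*(1 + N) = (1 + N)*(5 + p))
o*(y(Y, 7) + T(12, -1)) = -((5 + 0 + 5*7 + 7*0) + (5 + 12))/65 = -((5 + 0 + 35 + 0) + 17)/65 = -(40 + 17)/65 = -1/65*57 = -57/65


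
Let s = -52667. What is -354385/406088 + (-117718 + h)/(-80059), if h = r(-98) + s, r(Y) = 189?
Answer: 40742844533/32510999192 ≈ 1.2532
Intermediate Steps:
h = -52478 (h = 189 - 52667 = -52478)
-354385/406088 + (-117718 + h)/(-80059) = -354385/406088 + (-117718 - 52478)/(-80059) = -354385*1/406088 - 170196*(-1/80059) = -354385/406088 + 170196/80059 = 40742844533/32510999192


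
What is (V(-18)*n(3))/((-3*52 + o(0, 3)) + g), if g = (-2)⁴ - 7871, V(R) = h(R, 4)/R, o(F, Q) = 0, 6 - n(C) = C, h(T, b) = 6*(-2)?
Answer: -2/8011 ≈ -0.00024966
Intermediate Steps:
h(T, b) = -12
n(C) = 6 - C
V(R) = -12/R
g = -7855 (g = 16 - 7871 = -7855)
(V(-18)*n(3))/((-3*52 + o(0, 3)) + g) = ((-12/(-18))*(6 - 1*3))/((-3*52 + 0) - 7855) = ((-12*(-1/18))*(6 - 3))/((-156 + 0) - 7855) = ((⅔)*3)/(-156 - 7855) = 2/(-8011) = 2*(-1/8011) = -2/8011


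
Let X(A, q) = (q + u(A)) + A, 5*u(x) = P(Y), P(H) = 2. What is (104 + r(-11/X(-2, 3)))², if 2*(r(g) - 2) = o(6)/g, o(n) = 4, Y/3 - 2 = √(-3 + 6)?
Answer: 33825856/3025 ≈ 11182.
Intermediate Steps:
Y = 6 + 3*√3 (Y = 6 + 3*√(-3 + 6) = 6 + 3*√3 ≈ 11.196)
u(x) = ⅖ (u(x) = (⅕)*2 = ⅖)
X(A, q) = ⅖ + A + q (X(A, q) = (q + ⅖) + A = (⅖ + q) + A = ⅖ + A + q)
r(g) = 2 + 2/g (r(g) = 2 + (4/g)/2 = 2 + 2/g)
(104 + r(-11/X(-2, 3)))² = (104 + (2 + 2/((-11/(⅖ - 2 + 3)))))² = (104 + (2 + 2/((-11/7/5))))² = (104 + (2 + 2/((-11*5/7))))² = (104 + (2 + 2/(-55/7)))² = (104 + (2 + 2*(-7/55)))² = (104 + (2 - 14/55))² = (104 + 96/55)² = (5816/55)² = 33825856/3025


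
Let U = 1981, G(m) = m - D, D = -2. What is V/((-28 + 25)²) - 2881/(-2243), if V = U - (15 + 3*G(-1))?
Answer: 4428938/20187 ≈ 219.40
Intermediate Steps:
G(m) = 2 + m (G(m) = m - 1*(-2) = m + 2 = 2 + m)
V = 1963 (V = 1981 - (15 + 3*(2 - 1)) = 1981 - (15 + 3*1) = 1981 - (15 + 3) = 1981 - 1*18 = 1981 - 18 = 1963)
V/((-28 + 25)²) - 2881/(-2243) = 1963/((-28 + 25)²) - 2881/(-2243) = 1963/((-3)²) - 2881*(-1/2243) = 1963/9 + 2881/2243 = 4428938/20187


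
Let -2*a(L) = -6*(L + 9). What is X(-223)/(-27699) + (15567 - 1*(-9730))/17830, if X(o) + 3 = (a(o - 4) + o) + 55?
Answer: 238470451/164624390 ≈ 1.4486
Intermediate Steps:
a(L) = 27 + 3*L (a(L) = -(-3)*(L + 9) = -(-3)*(9 + L) = -(-54 - 6*L)/2 = 27 + 3*L)
X(o) = 67 + 4*o (X(o) = -3 + (((27 + 3*(o - 4)) + o) + 55) = -3 + (((27 + 3*(-4 + o)) + o) + 55) = -3 + (((27 + (-12 + 3*o)) + o) + 55) = -3 + (((15 + 3*o) + o) + 55) = -3 + ((15 + 4*o) + 55) = -3 + (70 + 4*o) = 67 + 4*o)
X(-223)/(-27699) + (15567 - 1*(-9730))/17830 = (67 + 4*(-223))/(-27699) + (15567 - 1*(-9730))/17830 = (67 - 892)*(-1/27699) + (15567 + 9730)*(1/17830) = -825*(-1/27699) + 25297*(1/17830) = 275/9233 + 25297/17830 = 238470451/164624390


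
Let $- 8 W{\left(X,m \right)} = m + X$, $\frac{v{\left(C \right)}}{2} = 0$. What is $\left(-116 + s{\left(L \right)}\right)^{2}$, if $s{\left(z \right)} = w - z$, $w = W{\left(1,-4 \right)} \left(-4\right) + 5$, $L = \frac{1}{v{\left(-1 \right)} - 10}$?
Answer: $\frac{315844}{25} \approx 12634.0$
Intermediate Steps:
$v{\left(C \right)} = 0$ ($v{\left(C \right)} = 2 \cdot 0 = 0$)
$W{\left(X,m \right)} = - \frac{X}{8} - \frac{m}{8}$ ($W{\left(X,m \right)} = - \frac{m + X}{8} = - \frac{X + m}{8} = - \frac{X}{8} - \frac{m}{8}$)
$L = - \frac{1}{10}$ ($L = \frac{1}{0 - 10} = \frac{1}{-10} = - \frac{1}{10} \approx -0.1$)
$w = \frac{7}{2}$ ($w = \left(\left(- \frac{1}{8}\right) 1 - - \frac{1}{2}\right) \left(-4\right) + 5 = \left(- \frac{1}{8} + \frac{1}{2}\right) \left(-4\right) + 5 = \frac{3}{8} \left(-4\right) + 5 = - \frac{3}{2} + 5 = \frac{7}{2} \approx 3.5$)
$s{\left(z \right)} = \frac{7}{2} - z$
$\left(-116 + s{\left(L \right)}\right)^{2} = \left(-116 + \left(\frac{7}{2} - - \frac{1}{10}\right)\right)^{2} = \left(-116 + \left(\frac{7}{2} + \frac{1}{10}\right)\right)^{2} = \left(-116 + \frac{18}{5}\right)^{2} = \left(- \frac{562}{5}\right)^{2} = \frac{315844}{25}$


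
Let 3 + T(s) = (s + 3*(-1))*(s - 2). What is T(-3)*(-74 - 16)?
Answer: -2430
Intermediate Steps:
T(s) = -3 + (-3 + s)*(-2 + s) (T(s) = -3 + (s + 3*(-1))*(s - 2) = -3 + (s - 3)*(-2 + s) = -3 + (-3 + s)*(-2 + s))
T(-3)*(-74 - 16) = (3 + (-3)² - 5*(-3))*(-74 - 16) = (3 + 9 + 15)*(-90) = 27*(-90) = -2430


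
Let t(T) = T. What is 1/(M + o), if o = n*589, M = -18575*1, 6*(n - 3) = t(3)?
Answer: -2/33027 ≈ -6.0557e-5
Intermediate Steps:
n = 7/2 (n = 3 + (⅙)*3 = 3 + ½ = 7/2 ≈ 3.5000)
M = -18575
o = 4123/2 (o = (7/2)*589 = 4123/2 ≈ 2061.5)
1/(M + o) = 1/(-18575 + 4123/2) = 1/(-33027/2) = -2/33027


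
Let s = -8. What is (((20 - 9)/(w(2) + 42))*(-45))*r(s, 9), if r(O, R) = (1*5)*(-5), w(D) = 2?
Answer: 1125/4 ≈ 281.25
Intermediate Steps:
r(O, R) = -25 (r(O, R) = 5*(-5) = -25)
(((20 - 9)/(w(2) + 42))*(-45))*r(s, 9) = (((20 - 9)/(2 + 42))*(-45))*(-25) = ((11/44)*(-45))*(-25) = ((11*(1/44))*(-45))*(-25) = ((¼)*(-45))*(-25) = -45/4*(-25) = 1125/4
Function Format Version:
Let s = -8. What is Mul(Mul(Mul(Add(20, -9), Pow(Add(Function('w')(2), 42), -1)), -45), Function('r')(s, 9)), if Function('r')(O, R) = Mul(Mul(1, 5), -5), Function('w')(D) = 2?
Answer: Rational(1125, 4) ≈ 281.25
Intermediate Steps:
Function('r')(O, R) = -25 (Function('r')(O, R) = Mul(5, -5) = -25)
Mul(Mul(Mul(Add(20, -9), Pow(Add(Function('w')(2), 42), -1)), -45), Function('r')(s, 9)) = Mul(Mul(Mul(Add(20, -9), Pow(Add(2, 42), -1)), -45), -25) = Mul(Mul(Mul(11, Pow(44, -1)), -45), -25) = Mul(Mul(Mul(11, Rational(1, 44)), -45), -25) = Mul(Mul(Rational(1, 4), -45), -25) = Mul(Rational(-45, 4), -25) = Rational(1125, 4)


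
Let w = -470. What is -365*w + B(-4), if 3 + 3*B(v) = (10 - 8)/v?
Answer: 1029293/6 ≈ 1.7155e+5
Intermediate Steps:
B(v) = -1 + 2/(3*v) (B(v) = -1 + ((10 - 8)/v)/3 = -1 + (2/v)/3 = -1 + 2/(3*v))
-365*w + B(-4) = -365*(-470) + (⅔ - 1*(-4))/(-4) = 171550 - (⅔ + 4)/4 = 171550 - ¼*14/3 = 171550 - 7/6 = 1029293/6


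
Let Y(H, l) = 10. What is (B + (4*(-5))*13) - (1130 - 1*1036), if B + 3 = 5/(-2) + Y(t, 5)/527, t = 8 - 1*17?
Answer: -378893/1054 ≈ -359.48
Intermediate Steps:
t = -9 (t = 8 - 17 = -9)
B = -5777/1054 (B = -3 + (5/(-2) + 10/527) = -3 + (5*(-½) + 10*(1/527)) = -3 + (-5/2 + 10/527) = -3 - 2615/1054 = -5777/1054 ≈ -5.4810)
(B + (4*(-5))*13) - (1130 - 1*1036) = (-5777/1054 + (4*(-5))*13) - (1130 - 1*1036) = (-5777/1054 - 20*13) - (1130 - 1036) = (-5777/1054 - 260) - 1*94 = -279817/1054 - 94 = -378893/1054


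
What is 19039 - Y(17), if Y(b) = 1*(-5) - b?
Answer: 19061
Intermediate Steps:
Y(b) = -5 - b
19039 - Y(17) = 19039 - (-5 - 1*17) = 19039 - (-5 - 17) = 19039 - 1*(-22) = 19039 + 22 = 19061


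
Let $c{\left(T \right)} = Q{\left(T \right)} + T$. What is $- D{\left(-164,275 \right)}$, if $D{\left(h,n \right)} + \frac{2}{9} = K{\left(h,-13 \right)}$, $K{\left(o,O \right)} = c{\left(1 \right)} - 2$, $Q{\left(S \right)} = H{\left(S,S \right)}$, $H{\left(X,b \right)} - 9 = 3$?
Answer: $- \frac{97}{9} \approx -10.778$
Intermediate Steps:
$H{\left(X,b \right)} = 12$ ($H{\left(X,b \right)} = 9 + 3 = 12$)
$Q{\left(S \right)} = 12$
$c{\left(T \right)} = 12 + T$
$K{\left(o,O \right)} = 11$ ($K{\left(o,O \right)} = \left(12 + 1\right) - 2 = 13 - 2 = 11$)
$D{\left(h,n \right)} = \frac{97}{9}$ ($D{\left(h,n \right)} = - \frac{2}{9} + 11 = \frac{97}{9}$)
$- D{\left(-164,275 \right)} = \left(-1\right) \frac{97}{9} = - \frac{97}{9}$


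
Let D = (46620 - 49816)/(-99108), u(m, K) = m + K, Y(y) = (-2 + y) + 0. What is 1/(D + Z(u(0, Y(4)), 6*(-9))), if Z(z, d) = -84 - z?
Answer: -24777/2130023 ≈ -0.011632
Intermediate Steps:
Y(y) = -2 + y
u(m, K) = K + m
D = 799/24777 (D = -3196*(-1/99108) = 799/24777 ≈ 0.032248)
1/(D + Z(u(0, Y(4)), 6*(-9))) = 1/(799/24777 + (-84 - ((-2 + 4) + 0))) = 1/(799/24777 + (-84 - (2 + 0))) = 1/(799/24777 + (-84 - 1*2)) = 1/(799/24777 + (-84 - 2)) = 1/(799/24777 - 86) = 1/(-2130023/24777) = -24777/2130023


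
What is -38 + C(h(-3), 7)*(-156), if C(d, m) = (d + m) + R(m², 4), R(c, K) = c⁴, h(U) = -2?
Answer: -899309774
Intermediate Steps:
C(d, m) = d + m + m⁸ (C(d, m) = (d + m) + (m²)⁴ = (d + m) + m⁸ = d + m + m⁸)
-38 + C(h(-3), 7)*(-156) = -38 + (-2 + 7 + 7⁸)*(-156) = -38 + (-2 + 7 + 5764801)*(-156) = -38 + 5764806*(-156) = -38 - 899309736 = -899309774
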